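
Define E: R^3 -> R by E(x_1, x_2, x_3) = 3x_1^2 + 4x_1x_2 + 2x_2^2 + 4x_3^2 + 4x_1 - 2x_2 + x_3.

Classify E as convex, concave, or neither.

convex

E is quadratic, so its Hessian is the constant matrix H = [[6, 4, 0], [4, 4, 0], [0, 0, 8]].
Leading principal minors: 6, 8, 64.
All positive ⇒ H ≻ 0 ⇒ convex.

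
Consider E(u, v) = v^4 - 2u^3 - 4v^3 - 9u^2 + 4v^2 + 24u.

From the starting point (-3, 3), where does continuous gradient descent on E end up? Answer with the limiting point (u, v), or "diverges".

E is separable, so gradient descent decouples: u follows -∂E/∂u, v follows -∂E/∂v.
∂E/∂u = -6(u - 1)(u + 4); at u=-3 this is 24, so u decreases.
∂E/∂v = 4v(v - 2)(v - 1); at v=3 this is 24, so v decreases.
u converges to its nearest critical value -4 (a local min of the u-part); v converges to 2. The iterate converges to (-4, 2).

(-4, 2)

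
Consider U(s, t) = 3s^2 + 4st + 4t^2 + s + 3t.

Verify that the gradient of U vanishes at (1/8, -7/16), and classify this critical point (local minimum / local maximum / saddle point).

∇U = (6s + 4t + 1, 4s + 8t + 3); substituting (1/8, -7/16) gives ∇U = (0, 0), so (1/8, -7/16) is indeed a critical point.
The Hessian of U is constant: H = [[6, 4], [4, 8]].
det(H) = 6·8 − 4² = 32.
det(H) > 0 and tr(H) = 14 > 0, so H is positive definite and the point is a local minimum.

local minimum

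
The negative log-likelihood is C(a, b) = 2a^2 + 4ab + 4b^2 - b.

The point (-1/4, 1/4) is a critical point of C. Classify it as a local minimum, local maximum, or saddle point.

local minimum

The Hessian of C is constant: H = [[4, 4], [4, 8]].
det(H) = 4·8 − 4² = 16.
det(H) > 0 and tr(H) = 12 > 0, so H is positive definite and the point is a local minimum.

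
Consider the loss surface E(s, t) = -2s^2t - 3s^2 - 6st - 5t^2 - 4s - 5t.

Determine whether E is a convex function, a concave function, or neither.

The term -2s^2t is cubic, so the Hessian is not constant.
∂²E/∂s² = -4t - 6, which takes both signs as t varies (negative for sufficiently large t). A diagonal entry of the Hessian changing sign means the Hessian is neither positive- nor negative-semidefinite on all of R^2.

neither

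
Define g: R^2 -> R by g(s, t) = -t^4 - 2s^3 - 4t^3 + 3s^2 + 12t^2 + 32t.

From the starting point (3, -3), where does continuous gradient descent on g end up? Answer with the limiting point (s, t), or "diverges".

g is separable, so gradient descent decouples: s follows -∂g/∂s, t follows -∂g/∂t.
∂g/∂s = -6s(s - 1); at s=3 this is -36, so s increases.
∂g/∂t = -4(t - 2)(t + 1)(t + 4); at t=-3 this is -40, so t increases.
The s-coordinate has no critical point in that direction and runs off to infinity.

diverges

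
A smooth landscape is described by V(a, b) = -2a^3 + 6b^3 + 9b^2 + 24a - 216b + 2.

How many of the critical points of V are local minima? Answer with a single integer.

V separates as a function of a plus a function of b, so ∇V=0 decouples.
∂V/∂a = -6(a - 2)(a + 2) = 0 at a ∈ {-2, 2}; ∂V/∂b = 18(b - 3)(b + 4) = 0 at b ∈ {-4, 3}.
The Hessian is diagonal: diag(V_aa, V_bb). Second derivatives: V_aa(-2)=24, V_aa(2)=-24; V_bb(-4)=-126, V_bb(3)=126.
Local minima occur where both diagonal entries positive: (-2, 3). Count: 1.

1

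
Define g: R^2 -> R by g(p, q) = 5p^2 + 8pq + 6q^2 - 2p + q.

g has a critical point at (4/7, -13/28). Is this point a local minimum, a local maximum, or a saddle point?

The Hessian of g is constant: H = [[10, 8], [8, 12]].
det(H) = 10·12 − 8² = 56.
det(H) > 0 and tr(H) = 22 > 0, so H is positive definite and the point is a local minimum.

local minimum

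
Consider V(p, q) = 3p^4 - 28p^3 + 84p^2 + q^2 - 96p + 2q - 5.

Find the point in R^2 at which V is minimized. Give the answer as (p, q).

(4, -1)

V(p,q) separates as A(p) + B(q) − 5, so its minimum is min A + min B − 5.
A'(p) = 12(p - 4)(p - 2)(p - 1) vanishes at p ∈ {1, 2, 4}; B'(q) = 2q + 2 vanishes at q ∈ {-1}.
Local minima of A (where A''>0): A(1)=-37, A(4)=-64. Local minima of B: B(-1)=-1.
So the global minimum of V is A(4) + B(-1) − 5 = -64 − 1 − 5 = -70, attained at (4, -1).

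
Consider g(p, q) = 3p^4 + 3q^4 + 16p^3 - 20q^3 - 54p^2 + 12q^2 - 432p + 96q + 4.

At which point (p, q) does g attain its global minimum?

g(p,q) separates as A(p) + B(q) + 4, so its minimum is min A + min B + 4.
A'(p) = 12(p - 3)(p + 3)(p + 4) vanishes at p ∈ {-4, -3, 3}; B'(q) = 12(q - 4)(q - 2)(q + 1) vanishes at q ∈ {-1, 2, 4}.
Local minima of A (where A''>0): A(-4)=608, A(3)=-1107. Local minima of B: B(-1)=-61, B(4)=64.
So the global minimum of g is A(3) + B(-1) + 4 = -1107 − 61 + 4 = -1164, attained at (3, -1).

(3, -1)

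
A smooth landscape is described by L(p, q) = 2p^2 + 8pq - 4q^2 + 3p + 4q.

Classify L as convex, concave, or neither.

neither

L is quadratic, so its Hessian is the constant matrix H = [[4, 8], [8, -8]].
det(H) = -96, tr(H) = -4.
det(H) < 0, so H is indefinite: neither convex nor concave.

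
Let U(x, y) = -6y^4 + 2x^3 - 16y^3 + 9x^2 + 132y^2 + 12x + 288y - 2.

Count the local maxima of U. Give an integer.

U separates as a function of x plus a function of y, so ∇U=0 decouples.
∂U/∂x = 6(x + 1)(x + 2) = 0 at x ∈ {-2, -1}; ∂U/∂y = -24(y - 3)(y + 1)(y + 4) = 0 at y ∈ {-4, -1, 3}.
The Hessian is diagonal: diag(U_xx, U_yy). Second derivatives: U_xx(-2)=-6, U_xx(-1)=6; U_yy(-4)=-504, U_yy(-1)=288, U_yy(3)=-672.
Local maxima occur where both diagonal entries negative: (-2, -4), (-2, 3). Count: 2.

2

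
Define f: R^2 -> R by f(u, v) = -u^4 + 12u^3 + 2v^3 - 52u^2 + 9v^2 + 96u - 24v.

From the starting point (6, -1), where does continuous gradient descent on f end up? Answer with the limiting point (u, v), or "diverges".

f is separable, so gradient descent decouples: u follows -∂f/∂u, v follows -∂f/∂v.
∂f/∂u = -4(u - 4)(u - 3)(u - 2); at u=6 this is -96, so u increases.
∂f/∂v = 6(v - 1)(v + 4); at v=-1 this is -36, so v increases.
The u-coordinate has no critical point in that direction and runs off to infinity.

diverges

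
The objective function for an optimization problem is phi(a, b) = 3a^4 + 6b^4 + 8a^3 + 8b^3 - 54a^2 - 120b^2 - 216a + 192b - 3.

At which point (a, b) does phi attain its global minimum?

phi(a,b) separates as P(a) + Q(b) − 3, so its minimum is min P + min Q − 3.
P'(a) = 12(a - 3)(a + 2)(a + 3) vanishes at a ∈ {-3, -2, 3}; Q'(b) = 24(b - 2)(b - 1)(b + 4) vanishes at b ∈ {-4, 1, 2}.
Local minima of P (where P''>0): P(-3)=189, P(3)=-675. Local minima of Q: Q(-4)=-1664, Q(2)=64.
So the global minimum of phi is P(3) + Q(-4) − 3 = -675 − 1664 − 3 = -2342, attained at (3, -4).

(3, -4)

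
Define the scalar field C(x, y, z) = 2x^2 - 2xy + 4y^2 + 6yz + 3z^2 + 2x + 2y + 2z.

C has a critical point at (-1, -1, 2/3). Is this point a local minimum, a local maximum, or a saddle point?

The Hessian is constant: H = [[4, -2, 0], [-2, 8, 6], [0, 6, 6]].
Leading principal minors: Δ₁ = 4, Δ₂ = 28, Δ₃ = 24.
All leading minors are positive, so H is positive definite: a local minimum.

local minimum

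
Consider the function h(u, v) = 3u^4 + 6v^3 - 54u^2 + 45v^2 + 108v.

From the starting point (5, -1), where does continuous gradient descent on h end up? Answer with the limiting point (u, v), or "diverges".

h is separable, so gradient descent decouples: u follows -∂h/∂u, v follows -∂h/∂v.
∂h/∂u = 12u(u - 3)(u + 3); at u=5 this is 960, so u decreases.
∂h/∂v = 18(v + 2)(v + 3); at v=-1 this is 36, so v decreases.
u converges to its nearest critical value 3 (a local min of the u-part); v converges to -2. The iterate converges to (3, -2).

(3, -2)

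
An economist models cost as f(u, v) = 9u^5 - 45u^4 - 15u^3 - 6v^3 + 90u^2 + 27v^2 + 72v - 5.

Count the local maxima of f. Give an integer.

f separates as a function of u plus a function of v, so ∇f=0 decouples.
∂f/∂u = 45u(u - 4)(u - 1)(u + 1) = 0 at u ∈ {-1, 0, 1, 4}; ∂f/∂v = -18(v - 4)(v + 1) = 0 at v ∈ {-1, 4}.
The Hessian is diagonal: diag(f_uu, f_vv). Second derivatives: f_uu(-1)=-450, f_uu(0)=180, f_uu(1)=-270, f_uu(4)=2700; f_vv(-1)=90, f_vv(4)=-90.
Local maxima occur where both diagonal entries negative: (-1, 4), (1, 4). Count: 2.

2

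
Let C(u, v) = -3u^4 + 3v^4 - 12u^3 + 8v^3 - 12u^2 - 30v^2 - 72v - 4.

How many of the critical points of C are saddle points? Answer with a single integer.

C separates as a function of u plus a function of v, so ∇C=0 decouples.
∂C/∂u = -12u(u + 1)(u + 2) = 0 at u ∈ {-2, -1, 0}; ∂C/∂v = 12(v - 2)(v + 1)(v + 3) = 0 at v ∈ {-3, -1, 2}.
The Hessian is diagonal: diag(C_uu, C_vv). Second derivatives: C_uu(-2)=-24, C_uu(-1)=12, C_uu(0)=-24; C_vv(-3)=120, C_vv(-1)=-72, C_vv(2)=180.
Saddle points occur where the two diagonal entries have opposite signs: (-2, -3), (-2, 2), (-1, -1), (0, -3), (0, 2). Count: 5.

5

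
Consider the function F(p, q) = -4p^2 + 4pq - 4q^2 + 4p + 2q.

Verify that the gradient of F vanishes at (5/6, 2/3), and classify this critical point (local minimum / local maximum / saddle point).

local maximum

∇F = (-8p + 4q + 4, 4p - 8q + 2); substituting (5/6, 2/3) gives ∇F = (0, 0), so (5/6, 2/3) is indeed a critical point.
The Hessian of F is constant: H = [[-8, 4], [4, -8]].
det(H) = (-8)·(-8) − 4² = 48.
det(H) > 0 and tr(H) = -16 < 0, so H is negative definite and the point is a local maximum.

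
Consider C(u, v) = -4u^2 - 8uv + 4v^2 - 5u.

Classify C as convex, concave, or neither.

C is quadratic, so its Hessian is the constant matrix H = [[-8, -8], [-8, 8]].
det(H) = -128, tr(H) = 0.
det(H) < 0, so H is indefinite: neither convex nor concave.

neither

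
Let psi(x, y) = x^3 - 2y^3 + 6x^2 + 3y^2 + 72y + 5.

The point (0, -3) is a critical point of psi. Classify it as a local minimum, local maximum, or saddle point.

local minimum

The mixed partial ∂²psi/∂x∂y is 0, so the Hessian at any point is diag(psi_xx, psi_yy) = diag(6(x + 2), 6(-2y + 1)).
At (0, -3): H = diag(12, 42).
Both eigenvalues are positive, so H is positive definite: a local minimum.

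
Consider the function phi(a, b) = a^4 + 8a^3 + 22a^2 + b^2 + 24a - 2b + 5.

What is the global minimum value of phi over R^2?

-5

phi(a,b) separates as P(a) + Q(b) + 5, so its minimum is min P + min Q + 5.
P'(a) = 4(a + 1)(a + 2)(a + 3) vanishes at a ∈ {-3, -2, -1}; Q'(b) = 2b - 2 vanishes at b ∈ {1}.
Local minima of P (where P''>0): P(-3)=-9, P(-1)=-9. Local minima of Q: Q(1)=-1.
So the global minimum of phi is P(-3) + Q(1) + 5 = -9 − 1 + 5 = -5, attained at (-3, 1).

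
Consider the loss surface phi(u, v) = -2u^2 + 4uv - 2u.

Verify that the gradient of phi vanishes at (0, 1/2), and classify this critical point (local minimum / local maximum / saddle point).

∇phi = (-4u + 4v - 2, 4u); substituting (0, 1/2) gives ∇phi = (0, 0), so (0, 1/2) is indeed a critical point.
The Hessian of phi is constant: H = [[-4, 4], [4, 0]].
det(H) = (-4)·0 − 4² = -16.
Since det(H) < 0, H is indefinite and the critical point is a saddle point.

saddle point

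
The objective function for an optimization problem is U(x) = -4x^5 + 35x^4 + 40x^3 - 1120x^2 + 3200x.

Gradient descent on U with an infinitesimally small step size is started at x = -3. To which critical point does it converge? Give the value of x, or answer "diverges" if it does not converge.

-4

U'(x) = -20(x - 5)(x - 4)(x - 2)(x + 4), so U'(-3) = 5600.
Gradient descent moves in the -U' direction, i.e. x is decreasing.
The nearest critical point in that direction is x = -4, where U'' = 8640 > 0 (a local minimum). The iterate converges there.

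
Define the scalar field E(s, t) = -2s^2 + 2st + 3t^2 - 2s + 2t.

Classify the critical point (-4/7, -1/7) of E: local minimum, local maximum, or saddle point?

The Hessian of E is constant: H = [[-4, 2], [2, 6]].
det(H) = (-4)·6 − 2² = -28.
Since det(H) < 0, H is indefinite and the critical point is a saddle point.

saddle point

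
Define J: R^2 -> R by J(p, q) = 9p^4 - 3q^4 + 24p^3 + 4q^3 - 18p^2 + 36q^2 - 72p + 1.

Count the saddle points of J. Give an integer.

5

J separates as a function of p plus a function of q, so ∇J=0 decouples.
∂J/∂p = 36(p - 1)(p + 1)(p + 2) = 0 at p ∈ {-2, -1, 1}; ∂J/∂q = -12q(q - 3)(q + 2) = 0 at q ∈ {-2, 0, 3}.
The Hessian is diagonal: diag(J_pp, J_qq). Second derivatives: J_pp(-2)=108, J_pp(-1)=-72, J_pp(1)=216; J_qq(-2)=-120, J_qq(0)=72, J_qq(3)=-180.
Saddle points occur where the two diagonal entries have opposite signs: (-2, -2), (-2, 3), (-1, 0), (1, -2), (1, 3). Count: 5.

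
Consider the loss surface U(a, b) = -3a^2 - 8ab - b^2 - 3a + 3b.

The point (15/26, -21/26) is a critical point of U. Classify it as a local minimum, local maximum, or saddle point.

saddle point

The Hessian of U is constant: H = [[-6, -8], [-8, -2]].
det(H) = (-6)·(-2) − (-8)² = -52.
Since det(H) < 0, H is indefinite and the critical point is a saddle point.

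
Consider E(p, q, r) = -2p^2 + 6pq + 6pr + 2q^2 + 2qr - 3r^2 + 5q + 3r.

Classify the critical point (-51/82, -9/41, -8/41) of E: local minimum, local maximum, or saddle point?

The Hessian is constant: H = [[-4, 6, 6], [6, 4, 2], [6, 2, -6]].
Leading principal minors: Δ₁ = -4, Δ₂ = -52, Δ₃ = 328.
The minors fit neither the all-positive nor the alternating-sign pattern, so H is indefinite: a saddle point.

saddle point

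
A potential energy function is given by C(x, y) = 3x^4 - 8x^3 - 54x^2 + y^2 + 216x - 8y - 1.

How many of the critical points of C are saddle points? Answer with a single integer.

C separates as a function of x plus a function of y, so ∇C=0 decouples.
∂C/∂x = 12(x - 3)(x - 2)(x + 3) = 0 at x ∈ {-3, 2, 3}; ∂C/∂y = 2(y - 4) = 0 at y ∈ {4}.
The Hessian is diagonal: diag(C_xx, C_yy). Second derivatives: C_xx(-3)=360, C_xx(2)=-60, C_xx(3)=72; C_yy(4)=2.
Saddle points occur where the two diagonal entries have opposite signs: (2, 4). Count: 1.

1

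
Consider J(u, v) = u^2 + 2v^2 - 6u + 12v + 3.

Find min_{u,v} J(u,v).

-24

J(u,v) separates as P(u) + Q(v) + 3, so its minimum is min P + min Q + 3.
P'(u) = 2u - 6 vanishes at u ∈ {3}; Q'(v) = 4v + 12 vanishes at v ∈ {-3}.
Local minima of P (where P''>0): P(3)=-9. Local minima of Q: Q(-3)=-18.
So the global minimum of J is P(3) + Q(-3) + 3 = -9 − 18 + 3 = -24, attained at (3, -3).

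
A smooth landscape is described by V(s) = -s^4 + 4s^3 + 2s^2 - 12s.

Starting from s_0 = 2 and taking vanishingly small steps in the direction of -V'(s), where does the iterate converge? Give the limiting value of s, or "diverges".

V'(s) = -4(s - 3)(s - 1)(s + 1), so V'(2) = 12.
Gradient descent moves in the -V' direction, i.e. s is decreasing.
The nearest critical point in that direction is s = 1, where V'' = 16 > 0 (a local minimum). The iterate converges there.

1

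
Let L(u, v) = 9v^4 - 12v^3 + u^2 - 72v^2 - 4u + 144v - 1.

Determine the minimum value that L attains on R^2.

L(u,v) separates as P(u) + Q(v) − 1, so its minimum is min P + min Q − 1.
P'(u) = 2u - 4 vanishes at u ∈ {2}; Q'(v) = 36(v - 2)(v - 1)(v + 2) vanishes at v ∈ {-2, 1, 2}.
Local minima of P (where P''>0): P(2)=-4. Local minima of Q: Q(-2)=-336, Q(2)=48.
So the global minimum of L is P(2) + Q(-2) − 1 = -4 − 336 − 1 = -341, attained at (2, -2).

-341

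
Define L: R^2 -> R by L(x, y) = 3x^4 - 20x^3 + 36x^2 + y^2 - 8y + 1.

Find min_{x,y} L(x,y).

-15

L(x,y) separates as P(x) + Q(y) + 1, so its minimum is min P + min Q + 1.
P'(x) = 12x(x - 3)(x - 2) vanishes at x ∈ {0, 2, 3}; Q'(y) = 2y - 8 vanishes at y ∈ {4}.
Local minima of P (where P''>0): P(0)=0, P(3)=27. Local minima of Q: Q(4)=-16.
So the global minimum of L is P(0) + Q(4) + 1 = 0 − 16 + 1 = -15, attained at (0, 4).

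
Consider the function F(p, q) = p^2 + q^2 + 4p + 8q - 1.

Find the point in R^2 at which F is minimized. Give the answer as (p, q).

F(p,q) separates as A(p) + B(q) − 1, so its minimum is min A + min B − 1.
A'(p) = 2p + 4 vanishes at p ∈ {-2}; B'(q) = 2q + 8 vanishes at q ∈ {-4}.
Local minima of A (where A''>0): A(-2)=-4. Local minima of B: B(-4)=-16.
So the global minimum of F is A(-2) + B(-4) − 1 = -4 − 16 − 1 = -21, attained at (-2, -4).

(-2, -4)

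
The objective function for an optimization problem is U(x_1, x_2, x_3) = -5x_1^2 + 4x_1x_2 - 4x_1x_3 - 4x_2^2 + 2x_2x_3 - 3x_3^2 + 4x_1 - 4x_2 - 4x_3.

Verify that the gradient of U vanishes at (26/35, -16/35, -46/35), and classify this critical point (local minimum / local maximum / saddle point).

∇U = (-10x_1 + 4x_2 - 4x_3 + 4, 4x_1 - 8x_2 + 2x_3 - 4, -4x_1 + 2x_2 - 6x_3 - 4); substituting (26/35, -16/35, -46/35) gives ∇U = (0, 0, 0), so (26/35, -16/35, -46/35) is indeed a critical point.
The Hessian is constant: H = [[-10, 4, -4], [4, -8, 2], [-4, 2, -6]].
Leading principal minors: Δ₁ = -10, Δ₂ = 64, Δ₃ = -280.
The minors alternate sign starting negative (−, +, −), so H is negative definite: a local maximum.

local maximum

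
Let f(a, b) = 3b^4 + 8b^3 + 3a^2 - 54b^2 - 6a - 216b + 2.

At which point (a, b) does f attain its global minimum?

(1, 3)

f(a,b) separates as P(a) + Q(b) + 2, so its minimum is min P + min Q + 2.
P'(a) = 6a - 6 vanishes at a ∈ {1}; Q'(b) = 12(b - 3)(b + 2)(b + 3) vanishes at b ∈ {-3, -2, 3}.
Local minima of P (where P''>0): P(1)=-3. Local minima of Q: Q(-3)=189, Q(3)=-675.
So the global minimum of f is P(1) + Q(3) + 2 = -3 − 675 + 2 = -676, attained at (1, 3).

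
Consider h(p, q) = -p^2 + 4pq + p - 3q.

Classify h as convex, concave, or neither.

neither

h is quadratic, so its Hessian is the constant matrix H = [[-2, 4], [4, 0]].
det(H) = -16, tr(H) = -2.
det(H) < 0, so H is indefinite: neither convex nor concave.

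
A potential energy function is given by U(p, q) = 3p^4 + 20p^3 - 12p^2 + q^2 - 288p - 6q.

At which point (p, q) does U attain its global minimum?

U(p,q) separates as A(p) + B(q), so its minimum is min A + min B.
A'(p) = 12(p - 2)(p + 3)(p + 4) vanishes at p ∈ {-4, -3, 2}; B'(q) = 2q - 6 vanishes at q ∈ {3}.
Local minima of A (where A''>0): A(-4)=448, A(2)=-416. Local minima of B: B(3)=-9.
So the global minimum of U is A(2) + B(3) = -416 − 9 = -425, attained at (2, 3).

(2, 3)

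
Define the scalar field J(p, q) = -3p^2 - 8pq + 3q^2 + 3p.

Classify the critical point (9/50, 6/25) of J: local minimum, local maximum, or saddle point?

The Hessian of J is constant: H = [[-6, -8], [-8, 6]].
det(H) = (-6)·6 − (-8)² = -100.
Since det(H) < 0, H is indefinite and the critical point is a saddle point.

saddle point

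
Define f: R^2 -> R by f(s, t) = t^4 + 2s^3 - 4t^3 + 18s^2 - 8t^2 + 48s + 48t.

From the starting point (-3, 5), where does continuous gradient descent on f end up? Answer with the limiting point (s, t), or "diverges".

f is separable, so gradient descent decouples: s follows -∂f/∂s, t follows -∂f/∂t.
∂f/∂s = 6(s + 2)(s + 4); at s=-3 this is -6, so s increases.
∂f/∂t = 4(t - 3)(t - 2)(t + 2); at t=5 this is 168, so t decreases.
s converges to its nearest critical value -2 (a local min of the s-part); t converges to 3. The iterate converges to (-2, 3).

(-2, 3)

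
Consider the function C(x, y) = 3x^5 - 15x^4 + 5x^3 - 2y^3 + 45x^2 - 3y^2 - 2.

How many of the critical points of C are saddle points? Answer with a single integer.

4

C separates as a function of x plus a function of y, so ∇C=0 decouples.
∂C/∂x = 15x(x - 3)(x - 2)(x + 1) = 0 at x ∈ {-1, 0, 2, 3}; ∂C/∂y = -6y(y + 1) = 0 at y ∈ {-1, 0}.
The Hessian is diagonal: diag(C_xx, C_yy). Second derivatives: C_xx(-1)=-180, C_xx(0)=90, C_xx(2)=-90, C_xx(3)=180; C_yy(-1)=6, C_yy(0)=-6.
Saddle points occur where the two diagonal entries have opposite signs: (-1, -1), (0, 0), (2, -1), (3, 0). Count: 4.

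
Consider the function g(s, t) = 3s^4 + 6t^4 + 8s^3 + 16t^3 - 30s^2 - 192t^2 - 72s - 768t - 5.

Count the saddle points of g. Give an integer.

4

g separates as a function of s plus a function of t, so ∇g=0 decouples.
∂g/∂s = 12(s - 2)(s + 1)(s + 3) = 0 at s ∈ {-3, -1, 2}; ∂g/∂t = 24(t - 4)(t + 2)(t + 4) = 0 at t ∈ {-4, -2, 4}.
The Hessian is diagonal: diag(g_ss, g_tt). Second derivatives: g_ss(-3)=120, g_ss(-1)=-72, g_ss(2)=180; g_tt(-4)=384, g_tt(-2)=-288, g_tt(4)=1152.
Saddle points occur where the two diagonal entries have opposite signs: (-3, -2), (-1, -4), (-1, 4), (2, -2). Count: 4.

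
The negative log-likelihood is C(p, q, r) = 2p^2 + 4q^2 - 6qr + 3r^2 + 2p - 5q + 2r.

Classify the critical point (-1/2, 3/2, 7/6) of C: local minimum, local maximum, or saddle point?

The Hessian is constant: H = [[4, 0, 0], [0, 8, -6], [0, -6, 6]].
Leading principal minors: Δ₁ = 4, Δ₂ = 32, Δ₃ = 48.
All leading minors are positive, so H is positive definite: a local minimum.

local minimum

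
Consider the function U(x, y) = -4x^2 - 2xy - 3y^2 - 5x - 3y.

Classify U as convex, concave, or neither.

U is quadratic, so its Hessian is the constant matrix H = [[-8, -2], [-2, -6]].
det(H) = 44, tr(H) = -14.
det(H) > 0 and tr(H) < 0, so H is negative definite everywhere: concave.

concave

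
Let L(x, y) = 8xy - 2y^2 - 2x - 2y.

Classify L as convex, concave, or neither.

L is quadratic, so its Hessian is the constant matrix H = [[0, 8], [8, -4]].
det(H) = -64, tr(H) = -4.
det(H) < 0, so H is indefinite: neither convex nor concave.

neither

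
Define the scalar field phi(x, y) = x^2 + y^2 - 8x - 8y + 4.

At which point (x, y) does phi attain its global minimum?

(4, 4)

phi(x,y) separates as P(x) + Q(y) + 4, so its minimum is min P + min Q + 4.
P'(x) = 2x - 8 vanishes at x ∈ {4}; Q'(y) = 2y - 8 vanishes at y ∈ {4}.
Local minima of P (where P''>0): P(4)=-16. Local minima of Q: Q(4)=-16.
So the global minimum of phi is P(4) + Q(4) + 4 = -16 − 16 + 4 = -28, attained at (4, 4).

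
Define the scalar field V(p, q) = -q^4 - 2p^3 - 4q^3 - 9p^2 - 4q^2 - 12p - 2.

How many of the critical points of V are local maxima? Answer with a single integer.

2

V separates as a function of p plus a function of q, so ∇V=0 decouples.
∂V/∂p = -6(p + 1)(p + 2) = 0 at p ∈ {-2, -1}; ∂V/∂q = -4q(q + 1)(q + 2) = 0 at q ∈ {-2, -1, 0}.
The Hessian is diagonal: diag(V_pp, V_qq). Second derivatives: V_pp(-2)=6, V_pp(-1)=-6; V_qq(-2)=-8, V_qq(-1)=4, V_qq(0)=-8.
Local maxima occur where both diagonal entries negative: (-1, -2), (-1, 0). Count: 2.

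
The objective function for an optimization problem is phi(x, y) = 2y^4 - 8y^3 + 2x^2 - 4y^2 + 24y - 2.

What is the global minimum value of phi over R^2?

-20

phi(x,y) separates as P(x) + Q(y) − 2, so its minimum is min P + min Q − 2.
P'(x) = 4x vanishes at x ∈ {0}; Q'(y) = 8(y - 3)(y - 1)(y + 1) vanishes at y ∈ {-1, 1, 3}.
Local minima of P (where P''>0): P(0)=0. Local minima of Q: Q(-1)=-18, Q(3)=-18.
So the global minimum of phi is P(0) + Q(-1) − 2 = 0 − 18 − 2 = -20, attained at (0, -1).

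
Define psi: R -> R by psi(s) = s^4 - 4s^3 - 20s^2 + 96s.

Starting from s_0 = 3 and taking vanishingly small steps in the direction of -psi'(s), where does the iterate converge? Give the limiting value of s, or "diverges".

4

psi'(s) = 4(s - 4)(s - 2)(s + 3), so psi'(3) = -24.
Gradient descent moves in the -psi' direction, i.e. s is increasing.
The nearest critical point in that direction is s = 4, where psi'' = 56 > 0 (a local minimum). The iterate converges there.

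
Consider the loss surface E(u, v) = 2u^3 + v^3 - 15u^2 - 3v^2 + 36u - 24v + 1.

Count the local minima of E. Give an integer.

1

E separates as a function of u plus a function of v, so ∇E=0 decouples.
∂E/∂u = 6(u - 3)(u - 2) = 0 at u ∈ {2, 3}; ∂E/∂v = 3(v - 4)(v + 2) = 0 at v ∈ {-2, 4}.
The Hessian is diagonal: diag(E_uu, E_vv). Second derivatives: E_uu(2)=-6, E_uu(3)=6; E_vv(-2)=-18, E_vv(4)=18.
Local minima occur where both diagonal entries positive: (3, 4). Count: 1.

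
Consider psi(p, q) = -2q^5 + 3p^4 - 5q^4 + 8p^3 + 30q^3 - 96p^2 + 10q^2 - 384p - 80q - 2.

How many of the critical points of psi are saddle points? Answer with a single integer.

psi separates as a function of p plus a function of q, so ∇psi=0 decouples.
∂psi/∂p = 12(p - 4)(p + 2)(p + 4) = 0 at p ∈ {-4, -2, 4}; ∂psi/∂q = -10(q - 2)(q - 1)(q + 1)(q + 4) = 0 at q ∈ {-4, -1, 1, 2}.
The Hessian is diagonal: diag(psi_pp, psi_qq). Second derivatives: psi_pp(-4)=192, psi_pp(-2)=-144, psi_pp(4)=576; psi_qq(-4)=900, psi_qq(-1)=-180, psi_qq(1)=100, psi_qq(2)=-180.
Saddle points occur where the two diagonal entries have opposite signs: (-4, -1), (-4, 2), (-2, -4), (-2, 1), (4, -1), (4, 2). Count: 6.

6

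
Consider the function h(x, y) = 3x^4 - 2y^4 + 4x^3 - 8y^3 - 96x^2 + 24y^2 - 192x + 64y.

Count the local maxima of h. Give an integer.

2

h separates as a function of x plus a function of y, so ∇h=0 decouples.
∂h/∂x = 12(x - 4)(x + 1)(x + 4) = 0 at x ∈ {-4, -1, 4}; ∂h/∂y = -8(y - 2)(y + 1)(y + 4) = 0 at y ∈ {-4, -1, 2}.
The Hessian is diagonal: diag(h_xx, h_yy). Second derivatives: h_xx(-4)=288, h_xx(-1)=-180, h_xx(4)=480; h_yy(-4)=-144, h_yy(-1)=72, h_yy(2)=-144.
Local maxima occur where both diagonal entries negative: (-1, -4), (-1, 2). Count: 2.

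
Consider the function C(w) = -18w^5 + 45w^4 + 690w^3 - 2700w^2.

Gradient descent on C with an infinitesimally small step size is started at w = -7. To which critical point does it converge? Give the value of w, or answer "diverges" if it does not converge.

-5

C'(w) = -90w(w - 4)(w - 3)(w + 5), so C'(-7) = -138600.
Gradient descent moves in the -C' direction, i.e. w is increasing.
The nearest critical point in that direction is w = -5, where C'' = 32400 > 0 (a local minimum). The iterate converges there.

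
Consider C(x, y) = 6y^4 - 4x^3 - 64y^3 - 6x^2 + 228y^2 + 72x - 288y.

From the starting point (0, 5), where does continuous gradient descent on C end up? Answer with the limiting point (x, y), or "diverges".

(-3, 4)

C is separable, so gradient descent decouples: x follows -∂C/∂x, y follows -∂C/∂y.
∂C/∂x = -12(x - 2)(x + 3); at x=0 this is 72, so x decreases.
∂C/∂y = 24(y - 4)(y - 3)(y - 1); at y=5 this is 192, so y decreases.
x converges to its nearest critical value -3 (a local min of the x-part); y converges to 4. The iterate converges to (-3, 4).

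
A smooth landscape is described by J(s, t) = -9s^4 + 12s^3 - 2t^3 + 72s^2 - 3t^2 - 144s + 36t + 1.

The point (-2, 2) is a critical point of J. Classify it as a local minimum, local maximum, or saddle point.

The mixed partial ∂²J/∂s∂t is 0, so the Hessian at any point is diag(J_ss, J_tt) = diag(36(-3s^2 + 2s + 4), -6(2t + 1)).
At (-2, 2): H = diag(-432, -30).
Both eigenvalues are negative, so H is negative definite: a local maximum.

local maximum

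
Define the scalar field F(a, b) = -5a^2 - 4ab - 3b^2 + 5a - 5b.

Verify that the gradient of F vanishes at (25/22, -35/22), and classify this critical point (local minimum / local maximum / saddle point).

∇F = (-10a - 4b + 5, -4a - 6b - 5); substituting (25/22, -35/22) gives ∇F = (0, 0), so (25/22, -35/22) is indeed a critical point.
The Hessian of F is constant: H = [[-10, -4], [-4, -6]].
det(H) = (-10)·(-6) − (-4)² = 44.
det(H) > 0 and tr(H) = -16 < 0, so H is negative definite and the point is a local maximum.

local maximum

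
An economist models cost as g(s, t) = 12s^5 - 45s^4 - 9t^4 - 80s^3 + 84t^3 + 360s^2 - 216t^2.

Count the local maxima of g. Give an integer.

g separates as a function of s plus a function of t, so ∇g=0 decouples.
∂g/∂s = 60s(s - 3)(s - 2)(s + 2) = 0 at s ∈ {-2, 0, 2, 3}; ∂g/∂t = -36t(t - 4)(t - 3) = 0 at t ∈ {0, 3, 4}.
The Hessian is diagonal: diag(g_ss, g_tt). Second derivatives: g_ss(-2)=-2400, g_ss(0)=720, g_ss(2)=-480, g_ss(3)=900; g_tt(0)=-432, g_tt(3)=108, g_tt(4)=-144.
Local maxima occur where both diagonal entries negative: (-2, 0), (-2, 4), (2, 0), (2, 4). Count: 4.

4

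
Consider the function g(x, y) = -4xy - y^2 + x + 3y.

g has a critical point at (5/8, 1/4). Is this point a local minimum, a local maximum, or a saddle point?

The Hessian of g is constant: H = [[0, -4], [-4, -2]].
det(H) = 0·(-2) − (-4)² = -16.
Since det(H) < 0, H is indefinite and the critical point is a saddle point.

saddle point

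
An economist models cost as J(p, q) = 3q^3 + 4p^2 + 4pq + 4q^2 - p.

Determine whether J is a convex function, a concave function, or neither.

neither

The term 3q^3 is cubic, so the Hessian is not constant.
∂²J/∂q² = 18q + 8, which takes both signs as q varies (negative for sufficiently negative q). A diagonal entry of the Hessian changing sign means the Hessian is neither positive- nor negative-semidefinite on all of R^2.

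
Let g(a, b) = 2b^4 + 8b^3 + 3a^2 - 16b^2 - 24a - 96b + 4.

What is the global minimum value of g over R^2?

-204

g(a,b) separates as P(a) + Q(b) + 4, so its minimum is min P + min Q + 4.
P'(a) = 6a - 24 vanishes at a ∈ {4}; Q'(b) = 8(b - 2)(b + 2)(b + 3) vanishes at b ∈ {-3, -2, 2}.
Local minima of P (where P''>0): P(4)=-48. Local minima of Q: Q(-3)=90, Q(2)=-160.
So the global minimum of g is P(4) + Q(2) + 4 = -48 − 160 + 4 = -204, attained at (4, 2).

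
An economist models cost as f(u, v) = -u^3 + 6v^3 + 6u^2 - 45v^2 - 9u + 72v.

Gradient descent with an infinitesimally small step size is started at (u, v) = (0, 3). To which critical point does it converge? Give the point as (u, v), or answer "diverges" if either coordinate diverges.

f is separable, so gradient descent decouples: u follows -∂f/∂u, v follows -∂f/∂v.
∂f/∂u = -3(u - 3)(u - 1); at u=0 this is -9, so u increases.
∂f/∂v = 18(v - 4)(v - 1); at v=3 this is -36, so v increases.
u converges to its nearest critical value 1 (a local min of the u-part); v converges to 4. The iterate converges to (1, 4).

(1, 4)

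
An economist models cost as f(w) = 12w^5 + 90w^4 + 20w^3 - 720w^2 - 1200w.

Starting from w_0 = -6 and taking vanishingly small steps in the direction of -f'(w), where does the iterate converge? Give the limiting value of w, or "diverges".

diverges

f'(w) = 60(w - 2)(w + 1)(w + 2)(w + 5), so f'(-6) = 9600.
Gradient descent moves in the -f' direction, i.e. w is decreasing.
There is no critical point below w=-6, and f' keeps the same sign, so the iterate runs off to −∞.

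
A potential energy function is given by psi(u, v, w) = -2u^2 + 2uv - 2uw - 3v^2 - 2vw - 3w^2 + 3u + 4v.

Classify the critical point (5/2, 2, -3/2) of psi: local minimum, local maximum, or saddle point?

The Hessian is constant: H = [[-4, 2, -2], [2, -6, -2], [-2, -2, -6]].
Leading principal minors: Δ₁ = -4, Δ₂ = 20, Δ₃ = -64.
The minors alternate sign starting negative (−, +, −), so H is negative definite: a local maximum.

local maximum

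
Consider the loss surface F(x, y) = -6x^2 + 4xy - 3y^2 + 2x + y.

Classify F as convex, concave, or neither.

concave

F is quadratic, so its Hessian is the constant matrix H = [[-12, 4], [4, -6]].
det(H) = 56, tr(H) = -18.
det(H) > 0 and tr(H) < 0, so H is negative definite everywhere: concave.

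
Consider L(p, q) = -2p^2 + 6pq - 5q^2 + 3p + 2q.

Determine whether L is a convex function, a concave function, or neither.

L is quadratic, so its Hessian is the constant matrix H = [[-4, 6], [6, -10]].
det(H) = 4, tr(H) = -14.
det(H) > 0 and tr(H) < 0, so H is negative definite everywhere: concave.

concave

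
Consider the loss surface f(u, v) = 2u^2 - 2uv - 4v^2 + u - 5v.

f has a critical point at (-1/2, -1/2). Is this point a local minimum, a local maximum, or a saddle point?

The Hessian of f is constant: H = [[4, -2], [-2, -8]].
det(H) = 4·(-8) − (-2)² = -36.
Since det(H) < 0, H is indefinite and the critical point is a saddle point.

saddle point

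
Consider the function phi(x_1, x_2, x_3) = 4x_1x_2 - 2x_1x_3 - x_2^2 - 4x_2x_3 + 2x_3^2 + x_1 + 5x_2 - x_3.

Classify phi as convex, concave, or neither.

phi is quadratic, so its Hessian is the constant matrix H = [[0, 4, -2], [4, -2, -4], [-2, -4, 4]].
Leading principal minors: 0, -16, 8.
Neither pattern holds ⇒ H is indefinite ⇒ neither convex nor concave.

neither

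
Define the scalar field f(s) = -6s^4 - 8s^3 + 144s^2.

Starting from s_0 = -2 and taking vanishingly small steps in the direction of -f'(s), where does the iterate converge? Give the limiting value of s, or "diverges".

0

f'(s) = -24s(s - 3)(s + 4), so f'(-2) = -480.
Gradient descent moves in the -f' direction, i.e. s is increasing.
The nearest critical point in that direction is s = 0, where f'' = 288 > 0 (a local minimum). The iterate converges there.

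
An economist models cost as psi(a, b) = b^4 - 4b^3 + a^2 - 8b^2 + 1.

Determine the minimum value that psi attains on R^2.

psi(a,b) separates as P(a) + Q(b) + 1, so its minimum is min P + min Q + 1.
P'(a) = 2a vanishes at a ∈ {0}; Q'(b) = 4b(b - 4)(b + 1) vanishes at b ∈ {-1, 0, 4}.
Local minima of P (where P''>0): P(0)=0. Local minima of Q: Q(-1)=-3, Q(4)=-128.
So the global minimum of psi is P(0) + Q(4) + 1 = 0 − 128 + 1 = -127, attained at (0, 4).

-127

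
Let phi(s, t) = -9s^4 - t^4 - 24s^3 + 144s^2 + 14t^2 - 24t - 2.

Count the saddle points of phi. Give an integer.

4

phi separates as a function of s plus a function of t, so ∇phi=0 decouples.
∂phi/∂s = -36s(s - 2)(s + 4) = 0 at s ∈ {-4, 0, 2}; ∂phi/∂t = -4(t - 2)(t - 1)(t + 3) = 0 at t ∈ {-3, 1, 2}.
The Hessian is diagonal: diag(phi_ss, phi_tt). Second derivatives: phi_ss(-4)=-864, phi_ss(0)=288, phi_ss(2)=-432; phi_tt(-3)=-80, phi_tt(1)=16, phi_tt(2)=-20.
Saddle points occur where the two diagonal entries have opposite signs: (-4, 1), (0, -3), (0, 2), (2, 1). Count: 4.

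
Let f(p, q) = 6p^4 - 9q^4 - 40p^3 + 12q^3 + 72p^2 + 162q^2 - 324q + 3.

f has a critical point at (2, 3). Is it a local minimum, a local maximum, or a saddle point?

The mixed partial ∂²f/∂p∂q is 0, so the Hessian at any point is diag(f_pp, f_qq) = diag(24(3p^2 - 10p + 6), 36(-3q^2 + 2q + 9)).
At (2, 3): H = diag(-48, -432).
Both eigenvalues are negative, so H is negative definite: a local maximum.

local maximum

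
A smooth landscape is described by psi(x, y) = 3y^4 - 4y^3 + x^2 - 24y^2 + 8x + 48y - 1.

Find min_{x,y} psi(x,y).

-129

psi(x,y) separates as P(x) + Q(y) − 1, so its minimum is min P + min Q − 1.
P'(x) = 2x + 8 vanishes at x ∈ {-4}; Q'(y) = 12(y - 2)(y - 1)(y + 2) vanishes at y ∈ {-2, 1, 2}.
Local minima of P (where P''>0): P(-4)=-16. Local minima of Q: Q(-2)=-112, Q(2)=16.
So the global minimum of psi is P(-4) + Q(-2) − 1 = -16 − 112 − 1 = -129, attained at (-4, -2).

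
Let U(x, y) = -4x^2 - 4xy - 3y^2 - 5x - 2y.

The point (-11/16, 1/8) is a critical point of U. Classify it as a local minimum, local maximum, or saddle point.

The Hessian of U is constant: H = [[-8, -4], [-4, -6]].
det(H) = (-8)·(-6) − (-4)² = 32.
det(H) > 0 and tr(H) = -14 < 0, so H is negative definite and the point is a local maximum.

local maximum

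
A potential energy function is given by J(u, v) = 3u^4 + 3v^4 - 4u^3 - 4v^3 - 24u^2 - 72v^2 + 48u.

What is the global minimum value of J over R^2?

-752

J(u,v) separates as P(u) + Q(v), so its minimum is min P + min Q.
P'(u) = 12(u - 2)(u - 1)(u + 2) vanishes at u ∈ {-2, 1, 2}; Q'(v) = 12v(v - 4)(v + 3) vanishes at v ∈ {-3, 0, 4}.
Local minima of P (where P''>0): P(-2)=-112, P(2)=16. Local minima of Q: Q(-3)=-297, Q(4)=-640.
So the global minimum of J is P(-2) + Q(4) = -112 − 640 = -752, attained at (-2, 4).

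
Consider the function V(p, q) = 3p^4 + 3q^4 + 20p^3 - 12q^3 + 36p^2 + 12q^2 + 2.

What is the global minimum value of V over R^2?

V(p,q) separates as A(p) + B(q) + 2, so its minimum is min A + min B + 2.
A'(p) = 12p(p + 2)(p + 3) vanishes at p ∈ {-3, -2, 0}; B'(q) = 12q(q - 2)(q - 1) vanishes at q ∈ {0, 1, 2}.
Local minima of A (where A''>0): A(-3)=27, A(0)=0. Local minima of B: B(0)=0, B(2)=0.
So the global minimum of V is A(0) + B(0) + 2 = 0 + 0 + 2 = 2, attained at (0, 0).

2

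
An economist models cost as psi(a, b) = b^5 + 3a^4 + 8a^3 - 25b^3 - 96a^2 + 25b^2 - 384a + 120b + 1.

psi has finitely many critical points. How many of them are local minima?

4

psi separates as a function of a plus a function of b, so ∇psi=0 decouples.
∂psi/∂a = 12(a - 4)(a + 2)(a + 4) = 0 at a ∈ {-4, -2, 4}; ∂psi/∂b = 5(b - 3)(b - 2)(b + 1)(b + 4) = 0 at b ∈ {-4, -1, 2, 3}.
The Hessian is diagonal: diag(psi_aa, psi_bb). Second derivatives: psi_aa(-4)=192, psi_aa(-2)=-144, psi_aa(4)=576; psi_bb(-4)=-630, psi_bb(-1)=180, psi_bb(2)=-90, psi_bb(3)=140.
Local minima occur where both diagonal entries positive: (-4, -1), (-4, 3), (4, -1), (4, 3). Count: 4.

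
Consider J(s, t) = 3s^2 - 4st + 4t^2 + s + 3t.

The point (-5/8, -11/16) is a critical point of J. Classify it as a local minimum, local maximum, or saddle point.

The Hessian of J is constant: H = [[6, -4], [-4, 8]].
det(H) = 6·8 − (-4)² = 32.
det(H) > 0 and tr(H) = 14 > 0, so H is positive definite and the point is a local minimum.

local minimum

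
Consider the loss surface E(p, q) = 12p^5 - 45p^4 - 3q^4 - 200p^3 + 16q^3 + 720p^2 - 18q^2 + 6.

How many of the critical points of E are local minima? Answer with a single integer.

2

E separates as a function of p plus a function of q, so ∇E=0 decouples.
∂E/∂p = 60p(p - 4)(p - 2)(p + 3) = 0 at p ∈ {-3, 0, 2, 4}; ∂E/∂q = -12q(q - 3)(q - 1) = 0 at q ∈ {0, 1, 3}.
The Hessian is diagonal: diag(E_pp, E_qq). Second derivatives: E_pp(-3)=-6300, E_pp(0)=1440, E_pp(2)=-1200, E_pp(4)=3360; E_qq(0)=-36, E_qq(1)=24, E_qq(3)=-72.
Local minima occur where both diagonal entries positive: (0, 1), (4, 1). Count: 2.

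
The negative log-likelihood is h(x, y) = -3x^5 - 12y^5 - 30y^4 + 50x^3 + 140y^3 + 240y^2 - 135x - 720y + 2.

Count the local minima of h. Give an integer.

h separates as a function of x plus a function of y, so ∇h=0 decouples.
∂h/∂x = -15(x - 3)(x - 1)(x + 1)(x + 3) = 0 at x ∈ {-3, -1, 1, 3}; ∂h/∂y = -60(y - 2)(y - 1)(y + 2)(y + 3) = 0 at y ∈ {-3, -2, 1, 2}.
The Hessian is diagonal: diag(h_xx, h_yy). Second derivatives: h_xx(-3)=720, h_xx(-1)=-240, h_xx(1)=240, h_xx(3)=-720; h_yy(-3)=1200, h_yy(-2)=-720, h_yy(1)=720, h_yy(2)=-1200.
Local minima occur where both diagonal entries positive: (-3, -3), (-3, 1), (1, -3), (1, 1). Count: 4.

4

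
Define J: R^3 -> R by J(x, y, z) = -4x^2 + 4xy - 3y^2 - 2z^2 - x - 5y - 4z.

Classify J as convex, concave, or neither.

J is quadratic, so its Hessian is the constant matrix H = [[-8, 4, 0], [4, -6, 0], [0, 0, -4]].
Leading principal minors: -8, 32, -128.
Signs alternate −, +, − ⇒ H ≺ 0 ⇒ concave.

concave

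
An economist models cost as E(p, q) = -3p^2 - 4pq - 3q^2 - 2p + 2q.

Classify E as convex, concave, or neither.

E is quadratic, so its Hessian is the constant matrix H = [[-6, -4], [-4, -6]].
det(H) = 20, tr(H) = -12.
det(H) > 0 and tr(H) < 0, so H is negative definite everywhere: concave.

concave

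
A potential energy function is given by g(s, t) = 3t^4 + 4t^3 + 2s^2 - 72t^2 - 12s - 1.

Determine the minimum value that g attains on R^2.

-659

g(s,t) separates as P(s) + Q(t) − 1, so its minimum is min P + min Q − 1.
P'(s) = 4s - 12 vanishes at s ∈ {3}; Q'(t) = 12t(t - 3)(t + 4) vanishes at t ∈ {-4, 0, 3}.
Local minima of P (where P''>0): P(3)=-18. Local minima of Q: Q(-4)=-640, Q(3)=-297.
So the global minimum of g is P(3) + Q(-4) − 1 = -18 − 640 − 1 = -659, attained at (3, -4).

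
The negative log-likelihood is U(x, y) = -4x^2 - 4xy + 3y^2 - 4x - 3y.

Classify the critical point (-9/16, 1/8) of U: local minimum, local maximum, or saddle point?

The Hessian of U is constant: H = [[-8, -4], [-4, 6]].
det(H) = (-8)·6 − (-4)² = -64.
Since det(H) < 0, H is indefinite and the critical point is a saddle point.

saddle point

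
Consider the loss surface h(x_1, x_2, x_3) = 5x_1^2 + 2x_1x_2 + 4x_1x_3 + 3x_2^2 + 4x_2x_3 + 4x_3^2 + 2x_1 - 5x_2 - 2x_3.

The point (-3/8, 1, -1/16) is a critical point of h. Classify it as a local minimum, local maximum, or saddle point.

local minimum

The Hessian is constant: H = [[10, 2, 4], [2, 6, 4], [4, 4, 8]].
Leading principal minors: Δ₁ = 10, Δ₂ = 56, Δ₃ = 256.
All leading minors are positive, so H is positive definite: a local minimum.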